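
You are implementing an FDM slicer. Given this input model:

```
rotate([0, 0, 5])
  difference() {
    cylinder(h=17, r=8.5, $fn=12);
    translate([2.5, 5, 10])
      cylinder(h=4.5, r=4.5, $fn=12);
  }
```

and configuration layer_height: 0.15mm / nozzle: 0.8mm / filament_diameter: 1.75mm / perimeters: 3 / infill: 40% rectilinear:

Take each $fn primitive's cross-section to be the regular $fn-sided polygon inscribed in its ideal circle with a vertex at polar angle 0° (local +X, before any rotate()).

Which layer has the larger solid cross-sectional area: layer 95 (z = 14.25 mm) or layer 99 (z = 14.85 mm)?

layer 99 (z = 14.85 mm)

Layer 95 (z = 14.25): the r=8.5 cylinder contributes a regular 12-gon of circumradius 8.5 (area = (12/2)·8.500²·sin(360°/12) = 216.75 mm²); the r=4.5 cylinder at (2.5, 5) contributes a regular 12-gon of circumradius 4.5 (area = (12/2)·4.500²·sin(360°/12) = 60.75 mm²); Taking the first minus the rest: starting from the r=8.5 cylinder (216.75 mm²), the r=4.5 cylinder at (2.5, 5) partially overlaps it — only the 50.34 mm² overlap (of its 60.75 mm²) is removed, clipping the outline — area = 166.41 mm²; (whole slice rotated 5° about Z — lengths, areas and connectivity unchanged). So its area = 166.41 mm². Layer 99 (z = 14.85): the cylinder: section is a regular 12-gon, circumradius r=8.5 (area = (12/2)·8.500²·sin(360°/12) = 216.75 mm²); the cylinder at (2.5, 5) is not intersected at this z (z outside [10, 14.5]); After the difference (first − rest): none of the subtracted shapes is present at this height, so the r=8.5 cylinder is unchanged — area = 216.75 mm²; (rotated 5° about Z; rotation is an isometry so areas/perimeters/island counts are preserved). So its area = 216.75 mm². Layer 99 is larger (216.75 vs 166.41 mm²).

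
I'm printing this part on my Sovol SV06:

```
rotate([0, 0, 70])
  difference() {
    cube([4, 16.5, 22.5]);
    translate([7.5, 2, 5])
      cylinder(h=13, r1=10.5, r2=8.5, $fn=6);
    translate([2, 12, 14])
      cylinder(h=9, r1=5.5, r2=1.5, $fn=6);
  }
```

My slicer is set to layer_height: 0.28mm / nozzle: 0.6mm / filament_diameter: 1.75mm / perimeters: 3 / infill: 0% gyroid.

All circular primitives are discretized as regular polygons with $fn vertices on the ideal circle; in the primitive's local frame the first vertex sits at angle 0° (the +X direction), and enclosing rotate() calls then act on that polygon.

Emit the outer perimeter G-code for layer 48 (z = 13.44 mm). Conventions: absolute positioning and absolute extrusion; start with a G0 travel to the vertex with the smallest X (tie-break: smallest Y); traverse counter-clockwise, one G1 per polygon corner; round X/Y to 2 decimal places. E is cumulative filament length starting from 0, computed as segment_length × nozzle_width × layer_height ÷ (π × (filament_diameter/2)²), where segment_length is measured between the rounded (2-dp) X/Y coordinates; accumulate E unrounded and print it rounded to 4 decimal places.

At z = 13.44 mm: the cube is present — its section is the full 4×16.5 rectangle; the cone at (7.5, 2): at t=0.649 of its height the radius interpolates to r₁+(r₂−r₁)t = 9.202, giving a regular 6-gon of that circumradius; the cone at (2, 12) is absent (z outside [14, 23]); After the difference (first − rest): starting from the 4×16.5 cube, the cone at (7.5, 2) partially overlaps it — only the 32.60 mm² overlap (of its 219.97 mm²) is removed, clipping the outline — 1 connected region; (whole slice rotated 70° about Z — lengths, areas and connectivity unchanged). The outline is a single polygon with 5 vertices. Extrusion per mm of travel: 0.6 × 0.28 / (π × 0.875²) = 0.069846. Accumulating E over each segment gives final E = 2.0244.

G0 X-15.50 Y5.64 Z13.44
G1 X-4.65 Y1.69 E0.8065
G1 X-8.38 Y6.13 E1.2115
G1 X-8.00 Y7.17 E1.2889
G1 X-14.14 Y9.40 E1.7451
G1 X-15.50 Y5.64 E2.0244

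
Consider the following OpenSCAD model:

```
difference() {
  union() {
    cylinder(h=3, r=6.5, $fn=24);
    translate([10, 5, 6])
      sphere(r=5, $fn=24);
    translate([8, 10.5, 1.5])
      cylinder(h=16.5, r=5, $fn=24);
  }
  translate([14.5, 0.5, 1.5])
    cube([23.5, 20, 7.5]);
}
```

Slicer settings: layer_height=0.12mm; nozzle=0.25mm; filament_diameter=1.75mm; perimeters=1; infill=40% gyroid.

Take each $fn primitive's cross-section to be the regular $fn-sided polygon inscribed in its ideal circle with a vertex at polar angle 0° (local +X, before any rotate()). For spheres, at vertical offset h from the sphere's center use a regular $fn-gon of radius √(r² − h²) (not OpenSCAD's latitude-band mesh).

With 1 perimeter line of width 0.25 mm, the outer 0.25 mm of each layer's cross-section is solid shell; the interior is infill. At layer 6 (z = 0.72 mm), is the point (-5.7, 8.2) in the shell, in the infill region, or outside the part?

outside

At z = 0.72 mm: the r=6.5 cylinder contributes a regular 24-gon of circumradius 6.5; the sphere at (10, 5) is absent (|z−center|=5.280 > r=5); the cylinder at (8, 10.5) does not reach this height (z outside [1.5, 18]); Merging all regions: only the r=6.5 cylinder is present, so the union is just that shape — 1 connected region; the cube at (14.5, 0.5) is not intersected at this z (z outside [1.5, 9]); Taking the first minus the rest: none of the subtracted shapes is present at this height, so the result so far is unchanged — 1 connected region. Overall, the cross-section is a single solid region. The nearest boundary edge runs (-3.25, 5.63)→(-4.60, 4.60); distance from the point to it = 3.53 mm. The point is not inside any of the regions above, so it lies outside the cross-section (3.53 mm from the nearest boundary).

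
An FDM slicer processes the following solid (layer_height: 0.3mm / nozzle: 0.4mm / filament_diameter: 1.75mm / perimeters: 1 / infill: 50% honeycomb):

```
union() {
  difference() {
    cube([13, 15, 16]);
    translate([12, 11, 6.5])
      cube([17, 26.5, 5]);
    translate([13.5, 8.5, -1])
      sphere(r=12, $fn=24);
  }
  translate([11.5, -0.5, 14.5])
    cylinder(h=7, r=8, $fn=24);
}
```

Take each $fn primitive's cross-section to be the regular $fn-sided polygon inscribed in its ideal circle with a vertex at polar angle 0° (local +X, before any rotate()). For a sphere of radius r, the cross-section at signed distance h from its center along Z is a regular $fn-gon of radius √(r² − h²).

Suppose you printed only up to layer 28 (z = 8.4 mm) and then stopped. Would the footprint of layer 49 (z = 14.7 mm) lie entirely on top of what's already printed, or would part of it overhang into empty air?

part overhangs

Compare the two slices. At z = 8.4: the cube (footprint 13×15) is included at this height (area 195.00 mm²); the cube at (12, 11) is present — its section is the full 17×26.5 rectangle (area 450.50 mm²); the r=12 sphere at (13.5, 8.5) contributes a regular 24-gon of circumradius √(12²−9.4²) = 7.459 (area = (24/2)·7.459²·sin(360°/24) = 172.81 mm²); Subtracting the remaining from the first: starting from the 13×15 cube (195.00 mm²), the 17×26.5 cube at (12, 11) partially overlaps it — only the 4.00 mm² overlap (of its 450.50 mm²) is removed, clipping the outline; the r=12 sphere at (13.5, 8.5) partially overlaps it — only the 73.23 mm² overlap (of its 172.81 mm²) is removed, clipping the outline — area = 117.77 mm²; the cylinder at (11.5, -0.5) is not intersected at this z (z outside [14.5, 21.5]); Taking the union: only the result so far is present, so the union is just that shape — area = 117.77 mm². At z = 14.7: the cube is present — its section is the full 13×15 rectangle (area 195.00 mm²); the cube at (12, 11) does not reach this height (z outside [6.5, 11.5]); the sphere at (13.5, 8.5) is not intersected at this z (|z−center|=15.700 > r=12); Taking the first minus the rest: none of the subtracted shapes is present at this height, so the 13×15 cube is unchanged — area = 195.00 mm²; the r=8 cylinder at (11.5, -0.5) contributes a regular 24-gon of circumradius 8 (area = (24/2)·8.000²·sin(360°/24) = 198.77 mm²); Taking the union: the regions partially overlap — summed areas 393.77 mm² minus the doubly-counted overlap 56.81 mm² gives 336.96 mm² — area = 336.96 mm². Checking containment: at z = 14.7 the cross-section extends beyond the z = 8.4 cross-section by about 219.20 mm².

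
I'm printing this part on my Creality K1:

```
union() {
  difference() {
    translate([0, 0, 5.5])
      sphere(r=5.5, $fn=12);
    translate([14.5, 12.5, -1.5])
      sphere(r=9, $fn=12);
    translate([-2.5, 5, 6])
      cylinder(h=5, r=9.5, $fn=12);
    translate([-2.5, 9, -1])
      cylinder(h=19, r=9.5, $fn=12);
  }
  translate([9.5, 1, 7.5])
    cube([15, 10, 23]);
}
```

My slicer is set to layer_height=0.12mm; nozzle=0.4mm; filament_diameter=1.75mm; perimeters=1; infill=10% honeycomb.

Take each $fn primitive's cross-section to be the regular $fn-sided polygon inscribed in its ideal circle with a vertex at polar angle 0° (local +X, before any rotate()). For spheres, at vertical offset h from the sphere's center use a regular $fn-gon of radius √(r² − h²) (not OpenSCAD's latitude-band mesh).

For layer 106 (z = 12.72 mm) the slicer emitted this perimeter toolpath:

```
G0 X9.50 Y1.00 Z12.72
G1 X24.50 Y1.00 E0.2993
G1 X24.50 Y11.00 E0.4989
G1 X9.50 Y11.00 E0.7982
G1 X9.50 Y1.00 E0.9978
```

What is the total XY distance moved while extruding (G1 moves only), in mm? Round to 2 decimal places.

Sum the Euclidean lengths of each G1 segment: total = 50.00 mm.

50.00 mm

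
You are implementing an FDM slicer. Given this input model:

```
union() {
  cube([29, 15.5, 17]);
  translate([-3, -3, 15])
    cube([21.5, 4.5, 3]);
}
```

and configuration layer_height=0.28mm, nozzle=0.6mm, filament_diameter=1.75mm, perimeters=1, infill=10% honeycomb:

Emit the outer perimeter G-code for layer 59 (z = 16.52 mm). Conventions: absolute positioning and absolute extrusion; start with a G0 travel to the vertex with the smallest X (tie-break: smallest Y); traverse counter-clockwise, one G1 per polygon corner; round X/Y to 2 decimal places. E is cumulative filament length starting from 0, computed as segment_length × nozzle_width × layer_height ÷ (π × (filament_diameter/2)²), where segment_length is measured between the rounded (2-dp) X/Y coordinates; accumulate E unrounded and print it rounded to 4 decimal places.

G0 X-3.00 Y-3.00 Z16.52
G1 X18.50 Y-3.00 E1.5017
G1 X18.50 Y0.00 E1.7112
G1 X29.00 Y0.00 E2.4446
G1 X29.00 Y15.50 E3.5272
G1 X0.00 Y15.50 E5.5528
G1 X0.00 Y1.50 E6.5306
G1 X-3.00 Y1.50 E6.7402
G1 X-3.00 Y-3.00 E7.0545

At z = 16.52 mm: the cube (footprint 29×15.5) is included at this height; the 21.5×4.5 cube at (-3, -3) contributes its full rectangle; Taking the union: the regions partially overlap (shared area 27.75 mm²), so overlapping operands fuse into one piece — 1 connected region. The outline is a single polygon with 8 vertices. Extrusion per mm of travel: 0.6 × 0.28 / (π × 0.875²) = 0.069846. Accumulating E over each segment gives final E = 7.0545.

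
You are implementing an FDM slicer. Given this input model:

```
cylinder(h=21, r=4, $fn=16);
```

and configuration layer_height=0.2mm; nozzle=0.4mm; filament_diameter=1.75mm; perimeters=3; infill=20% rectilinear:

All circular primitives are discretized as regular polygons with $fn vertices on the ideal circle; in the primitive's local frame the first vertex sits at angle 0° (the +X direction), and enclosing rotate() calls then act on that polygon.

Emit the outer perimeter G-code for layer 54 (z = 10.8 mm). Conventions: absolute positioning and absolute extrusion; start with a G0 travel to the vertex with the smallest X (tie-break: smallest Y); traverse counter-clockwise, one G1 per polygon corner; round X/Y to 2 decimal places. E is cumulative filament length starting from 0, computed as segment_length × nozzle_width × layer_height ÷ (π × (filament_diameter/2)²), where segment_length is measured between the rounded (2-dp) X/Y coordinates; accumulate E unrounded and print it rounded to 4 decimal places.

G0 X-4.00 Y0.00 Z10.80
G1 X-3.70 Y-1.53 E0.0519
G1 X-2.83 Y-2.83 E0.1039
G1 X-1.53 Y-3.70 E0.1559
G1 X0.00 Y-4.00 E0.2078
G1 X1.53 Y-3.70 E0.2596
G1 X2.83 Y-2.83 E0.3117
G1 X3.70 Y-1.53 E0.3637
G1 X4.00 Y0.00 E0.4155
G1 X3.70 Y1.53 E0.4674
G1 X2.83 Y2.83 E0.5194
G1 X1.53 Y3.70 E0.5714
G1 X0.00 Y4.00 E0.6233
G1 X-1.53 Y3.70 E0.6752
G1 X-2.83 Y2.83 E0.7272
G1 X-3.70 Y1.53 E0.7792
G1 X-4.00 Y0.00 E0.8311

At z = 10.8 mm: the r=4 cylinder contributes a regular 16-gon of circumradius 4. The outline is a single polygon with 16 vertices. Extrusion per mm of travel: 0.4 × 0.2 / (π × 0.875²) = 0.033260. Accumulating E over each segment gives final E = 0.8311.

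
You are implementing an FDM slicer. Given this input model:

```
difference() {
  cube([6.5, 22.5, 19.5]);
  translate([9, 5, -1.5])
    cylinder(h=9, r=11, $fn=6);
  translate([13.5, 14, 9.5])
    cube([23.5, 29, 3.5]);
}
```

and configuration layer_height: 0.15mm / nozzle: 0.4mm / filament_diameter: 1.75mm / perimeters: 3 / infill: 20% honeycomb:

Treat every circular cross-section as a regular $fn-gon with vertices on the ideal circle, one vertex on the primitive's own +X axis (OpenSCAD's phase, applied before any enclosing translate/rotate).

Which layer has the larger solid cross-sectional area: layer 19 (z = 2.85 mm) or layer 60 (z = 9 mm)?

layer 60 (z = 9 mm)

Layer 19 (z = 2.85): the cube is present — its section is the full 6.5×22.5 rectangle (area 146.25 mm²); the cylinder at (9, 5): section is a regular 6-gon, circumradius r=11 (area = (6/2)·11.000²·sin(360°/6) = 314.37 mm²); the cube at (13.5, 14) is absent (z outside [9.5, 13]); Taking the first minus the rest: starting from the 6.5×22.5 cube (146.25 mm²), the r=11 cylinder at (9, 5) partially overlaps it — only the 83.13 mm² overlap (of its 314.37 mm²) is removed, clipping the outline — area = 63.12 mm². So its area = 63.12 mm². Layer 60 (z = 9): the 6.5×22.5 cube contributes its full rectangle (area 146.25 mm²); the cylinder at (9, 5) does not reach this height (z outside [-1.5, 7.5]); the cube at (13.5, 14) does not reach this height (z outside [9.5, 13]); Subtracting the remaining from the first: none of the subtracted shapes is present at this height, so the 6.5×22.5 cube is unchanged — area = 146.25 mm². So its area = 146.25 mm². Layer 60 is larger (146.25 vs 63.12 mm²).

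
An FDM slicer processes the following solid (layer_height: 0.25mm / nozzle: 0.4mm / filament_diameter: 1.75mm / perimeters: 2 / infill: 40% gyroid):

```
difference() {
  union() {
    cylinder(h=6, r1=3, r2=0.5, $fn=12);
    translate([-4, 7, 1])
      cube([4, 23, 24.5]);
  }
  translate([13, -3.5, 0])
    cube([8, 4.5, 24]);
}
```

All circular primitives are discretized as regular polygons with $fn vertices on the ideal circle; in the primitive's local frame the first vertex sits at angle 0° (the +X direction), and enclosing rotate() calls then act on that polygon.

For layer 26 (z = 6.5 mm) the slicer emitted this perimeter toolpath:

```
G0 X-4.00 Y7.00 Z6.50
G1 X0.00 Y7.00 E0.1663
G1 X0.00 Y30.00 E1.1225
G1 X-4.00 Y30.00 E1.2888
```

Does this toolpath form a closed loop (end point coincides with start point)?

no

Start point (G0): (-4.00, 7.00). End point (last G1): the path does not return to the start — open.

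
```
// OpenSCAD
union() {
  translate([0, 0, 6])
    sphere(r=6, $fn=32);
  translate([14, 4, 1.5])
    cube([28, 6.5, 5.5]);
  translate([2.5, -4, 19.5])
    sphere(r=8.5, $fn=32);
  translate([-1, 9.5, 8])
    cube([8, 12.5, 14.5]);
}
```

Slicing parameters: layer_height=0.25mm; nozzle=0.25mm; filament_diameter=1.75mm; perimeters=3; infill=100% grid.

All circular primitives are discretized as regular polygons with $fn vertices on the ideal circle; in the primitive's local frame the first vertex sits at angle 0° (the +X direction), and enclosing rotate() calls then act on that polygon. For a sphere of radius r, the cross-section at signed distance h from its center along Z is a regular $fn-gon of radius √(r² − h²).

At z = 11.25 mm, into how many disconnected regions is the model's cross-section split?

2

At z = 11.25 mm: the sphere: section is a regular 32-gon, circumradius = √(r²−h²) = √(6²−5.25²) = 2.905; the cube at (14, 4) is absent (z outside [1.5, 7]); the r=8.5 sphere at (2.5, -4) slices to a regular 32-gon of circumradius 2.046 (√(r²−h²) with h=8.25 from center); the 8×12.5 cube at (-1, 9.5) contributes its full rectangle; Taking the union: the regions partially overlap (shared area 0.21 mm²), so overlapping operands fuse into one piece — 2 connected regions. The result has 2 disconnected regions.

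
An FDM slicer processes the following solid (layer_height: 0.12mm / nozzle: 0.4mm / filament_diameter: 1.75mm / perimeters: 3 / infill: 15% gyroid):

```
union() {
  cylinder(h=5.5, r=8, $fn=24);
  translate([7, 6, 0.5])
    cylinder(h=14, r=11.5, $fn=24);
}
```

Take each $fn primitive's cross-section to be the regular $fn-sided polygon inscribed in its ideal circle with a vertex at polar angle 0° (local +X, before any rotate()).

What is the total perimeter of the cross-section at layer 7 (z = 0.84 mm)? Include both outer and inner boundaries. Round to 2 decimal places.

At z = 0.84 mm: the cylinder: section is a regular 24-gon, circumradius r=8 (perimeter = 2·24·8.000·sin(180°/24) = 50.12 mm); the r=11.5 cylinder at (7, 6) contributes a regular 24-gon of circumradius 11.5 (perimeter = 2·24·11.500·sin(180°/24) = 72.05 mm); Taking the union: the regions partially overlap (shared area 118.69 mm²), so the edge portions inside another operand are dropped and the merged outline is re-measured after clipping — boundary = 81.55 mm. Overall, the cross-section is a single solid region. Total boundary length (outer) = 81.55 mm.

81.55 mm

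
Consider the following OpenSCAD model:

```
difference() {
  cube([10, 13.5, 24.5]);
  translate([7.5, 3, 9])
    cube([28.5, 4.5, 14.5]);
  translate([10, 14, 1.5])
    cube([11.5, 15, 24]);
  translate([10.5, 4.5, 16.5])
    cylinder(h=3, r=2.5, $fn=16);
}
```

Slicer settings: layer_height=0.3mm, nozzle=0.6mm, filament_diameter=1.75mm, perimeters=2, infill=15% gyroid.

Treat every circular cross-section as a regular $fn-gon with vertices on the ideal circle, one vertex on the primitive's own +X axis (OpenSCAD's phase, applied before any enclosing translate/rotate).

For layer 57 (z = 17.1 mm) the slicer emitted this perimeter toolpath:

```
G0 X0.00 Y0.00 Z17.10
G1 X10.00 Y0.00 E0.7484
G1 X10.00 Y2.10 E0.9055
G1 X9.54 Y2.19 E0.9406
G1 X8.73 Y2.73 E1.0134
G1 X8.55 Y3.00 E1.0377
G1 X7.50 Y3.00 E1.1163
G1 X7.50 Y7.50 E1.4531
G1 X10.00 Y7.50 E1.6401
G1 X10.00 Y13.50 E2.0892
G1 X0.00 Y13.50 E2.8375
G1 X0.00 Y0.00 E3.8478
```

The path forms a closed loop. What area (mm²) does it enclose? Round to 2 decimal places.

122.89 mm²

Apply the shoelace formula to the sequence of (X, Y) vertices; enclosed area = 122.89 mm².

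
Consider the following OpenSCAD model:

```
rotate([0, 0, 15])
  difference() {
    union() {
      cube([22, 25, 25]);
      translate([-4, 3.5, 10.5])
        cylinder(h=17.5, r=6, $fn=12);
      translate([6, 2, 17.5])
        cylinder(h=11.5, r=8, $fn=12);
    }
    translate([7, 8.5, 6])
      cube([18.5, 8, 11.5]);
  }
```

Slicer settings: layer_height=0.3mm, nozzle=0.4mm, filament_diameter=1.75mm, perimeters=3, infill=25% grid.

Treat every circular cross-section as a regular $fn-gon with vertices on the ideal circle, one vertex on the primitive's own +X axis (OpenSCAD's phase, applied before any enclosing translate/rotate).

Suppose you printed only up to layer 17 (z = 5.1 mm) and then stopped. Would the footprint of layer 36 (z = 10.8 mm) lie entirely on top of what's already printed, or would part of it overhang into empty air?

Compare the two slices. At z = 5.1: the cube is present — its section is the full 22×25 rectangle (area 550.00 mm²); the cylinder at (-4, 3.5) is absent (z outside [10.5, 28]); the cylinder at (6, 2) does not reach this height (z outside [17.5, 29]); Combining (union): only the 22×25 cube is present, so the union is just that shape — area = 550.00 mm²; the cube at (7, 8.5) is not intersected at this z (z outside [6, 17.5]); Subtracting the remaining from the first: none of the subtracted shapes is present at this height, so the result so far is unchanged — area = 550.00 mm²; (rotated 15° about Z; rotation is an isometry so areas/perimeters/island counts are preserved). At z = 10.8: the 22×25 cube contributes its full rectangle (area 550.00 mm²); the cylinder at (-4, 3.5): section is a regular 12-gon, circumradius r=6 (area = (12/2)·6.000²·sin(360°/12) = 108.00 mm²); the cylinder at (6, 2) does not reach this height (z outside [17.5, 29]); Taking the union: the regions partially overlap — summed areas 658.00 mm² minus the doubly-counted overlap 10.78 mm² gives 647.22 mm² — area = 647.22 mm²; the cube at (7, 8.5) (footprint 18.5×8) is included at this height (area 148.00 mm²); Taking the first minus the rest: starting from that combined region (647.22 mm²), the 18.5×8 cube at (7, 8.5) partially overlaps it — only the 120.00 mm² overlap (of its 148.00 mm²) is removed, clipping the outline — area = 527.22 mm²; (rotated 15° about Z; rotation is an isometry so areas/perimeters/island counts are preserved). Checking containment: at z = 10.8 the cross-section extends beyond the z = 5.1 cross-section by about 97.22 mm².

part overhangs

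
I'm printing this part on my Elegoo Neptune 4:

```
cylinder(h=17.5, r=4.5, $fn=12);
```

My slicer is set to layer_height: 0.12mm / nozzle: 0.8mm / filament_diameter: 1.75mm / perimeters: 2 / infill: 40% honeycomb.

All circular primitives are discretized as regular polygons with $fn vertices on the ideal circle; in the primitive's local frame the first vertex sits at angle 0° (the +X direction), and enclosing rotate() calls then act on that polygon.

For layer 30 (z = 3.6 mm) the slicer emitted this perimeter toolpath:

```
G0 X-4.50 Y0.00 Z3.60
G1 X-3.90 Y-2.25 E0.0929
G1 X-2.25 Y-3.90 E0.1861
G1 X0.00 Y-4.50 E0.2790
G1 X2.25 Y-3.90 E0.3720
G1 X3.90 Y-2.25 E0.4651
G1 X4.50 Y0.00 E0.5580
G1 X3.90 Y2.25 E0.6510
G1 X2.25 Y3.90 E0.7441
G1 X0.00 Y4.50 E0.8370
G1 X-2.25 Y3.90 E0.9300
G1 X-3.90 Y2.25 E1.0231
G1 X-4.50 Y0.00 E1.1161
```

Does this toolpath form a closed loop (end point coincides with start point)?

Start point (G0): (-4.50, 0.00). End point (last G1): the path returns to the start — closed.

yes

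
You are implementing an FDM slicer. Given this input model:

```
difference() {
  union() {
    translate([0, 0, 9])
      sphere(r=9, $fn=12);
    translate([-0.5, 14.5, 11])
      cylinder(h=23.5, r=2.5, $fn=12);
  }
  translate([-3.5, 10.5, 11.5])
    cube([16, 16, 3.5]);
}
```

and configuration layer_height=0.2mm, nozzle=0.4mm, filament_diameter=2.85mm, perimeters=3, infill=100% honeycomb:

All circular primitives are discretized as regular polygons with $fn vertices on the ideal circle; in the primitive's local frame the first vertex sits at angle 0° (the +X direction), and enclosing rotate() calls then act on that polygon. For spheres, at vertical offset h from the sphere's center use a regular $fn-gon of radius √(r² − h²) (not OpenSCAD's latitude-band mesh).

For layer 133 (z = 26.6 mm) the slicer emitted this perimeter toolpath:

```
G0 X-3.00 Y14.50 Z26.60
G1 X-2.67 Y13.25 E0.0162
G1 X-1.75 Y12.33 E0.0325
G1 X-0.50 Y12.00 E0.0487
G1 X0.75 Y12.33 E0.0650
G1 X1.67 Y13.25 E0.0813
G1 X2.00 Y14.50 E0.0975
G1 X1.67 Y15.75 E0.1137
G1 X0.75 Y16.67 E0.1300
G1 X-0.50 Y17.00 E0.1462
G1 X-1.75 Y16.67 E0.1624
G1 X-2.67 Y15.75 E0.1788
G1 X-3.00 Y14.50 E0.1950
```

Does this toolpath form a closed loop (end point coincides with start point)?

Start point (G0): (-3.00, 14.50). End point (last G1): the path returns to the start — closed.

yes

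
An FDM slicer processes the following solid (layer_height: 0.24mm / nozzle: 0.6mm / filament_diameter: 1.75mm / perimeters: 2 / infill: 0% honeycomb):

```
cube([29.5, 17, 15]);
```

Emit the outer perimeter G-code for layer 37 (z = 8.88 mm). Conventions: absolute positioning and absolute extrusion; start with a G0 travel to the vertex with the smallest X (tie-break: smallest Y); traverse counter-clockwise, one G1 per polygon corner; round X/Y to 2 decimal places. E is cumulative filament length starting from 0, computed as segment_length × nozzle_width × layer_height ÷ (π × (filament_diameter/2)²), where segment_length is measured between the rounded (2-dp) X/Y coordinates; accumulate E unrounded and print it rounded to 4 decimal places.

G0 X0.00 Y0.00 Z8.88
G1 X29.50 Y0.00 E1.7661
G1 X29.50 Y17.00 E2.7839
G1 X0.00 Y17.00 E4.5500
G1 X0.00 Y0.00 E5.5677

At z = 8.88 mm: the 29.5×17 cube contributes its full rectangle. The outline is a single polygon with 4 vertices. Extrusion per mm of travel: 0.6 × 0.24 / (π × 0.875²) = 0.059868. Accumulating E over each segment gives final E = 5.5677.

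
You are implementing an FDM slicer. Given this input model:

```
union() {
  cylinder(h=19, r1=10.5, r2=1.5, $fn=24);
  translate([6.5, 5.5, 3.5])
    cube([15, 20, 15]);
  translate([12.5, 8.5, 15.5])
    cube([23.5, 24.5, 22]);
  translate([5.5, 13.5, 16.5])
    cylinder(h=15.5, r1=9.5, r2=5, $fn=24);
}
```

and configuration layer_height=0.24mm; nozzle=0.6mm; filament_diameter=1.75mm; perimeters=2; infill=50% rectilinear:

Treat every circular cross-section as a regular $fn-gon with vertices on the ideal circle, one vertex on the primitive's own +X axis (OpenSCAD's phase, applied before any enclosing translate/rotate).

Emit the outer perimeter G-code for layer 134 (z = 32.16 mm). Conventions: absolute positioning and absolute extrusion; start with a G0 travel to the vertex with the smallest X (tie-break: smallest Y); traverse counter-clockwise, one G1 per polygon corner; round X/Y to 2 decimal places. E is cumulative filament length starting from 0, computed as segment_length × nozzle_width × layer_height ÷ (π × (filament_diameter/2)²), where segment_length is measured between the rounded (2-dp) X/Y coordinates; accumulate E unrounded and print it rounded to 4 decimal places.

At z = 32.16 mm: the cone does not reach this height (z outside [0, 19]); the cube at (6.5, 5.5) is not intersected at this z (z outside [3.5, 18.5]); the cube at (12.5, 8.5) is present — its section is the full 23.5×24.5 rectangle; the cone at (5.5, 13.5) is not intersected at this z (z outside [16.5, 32]); Taking the union: only the 23.5×24.5 cube at (12.5, 8.5) is present, so the union is just that shape — 1 connected region. The outline is a single polygon with 4 vertices. Extrusion per mm of travel: 0.6 × 0.24 / (π × 0.875²) = 0.059868. Accumulating E over each segment gives final E = 5.7474.

G0 X12.50 Y8.50 Z32.16
G1 X36.00 Y8.50 E1.4069
G1 X36.00 Y33.00 E2.8737
G1 X12.50 Y33.00 E4.2806
G1 X12.50 Y8.50 E5.7474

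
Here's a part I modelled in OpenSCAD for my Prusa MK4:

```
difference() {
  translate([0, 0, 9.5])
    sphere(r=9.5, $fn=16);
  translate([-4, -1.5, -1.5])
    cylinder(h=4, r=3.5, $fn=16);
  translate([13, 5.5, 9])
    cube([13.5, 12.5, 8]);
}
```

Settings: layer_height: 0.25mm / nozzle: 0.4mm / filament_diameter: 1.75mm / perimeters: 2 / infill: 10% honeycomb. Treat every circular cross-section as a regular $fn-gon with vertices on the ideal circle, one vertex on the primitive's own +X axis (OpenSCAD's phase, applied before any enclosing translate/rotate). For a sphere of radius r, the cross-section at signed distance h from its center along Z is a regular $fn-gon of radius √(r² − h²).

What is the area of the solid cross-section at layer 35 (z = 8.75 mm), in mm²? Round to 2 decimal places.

At z = 8.75 mm: the r=9.5 sphere contributes a regular 16-gon of circumradius √(9.5²−0.75²) = 9.470 (area = (16/2)·9.470²·sin(360°/16) = 274.58 mm²); the cylinder at (-4, -1.5) is not intersected at this z (z outside [-1.5, 2.5]); the cube at (13, 5.5) is not intersected at this z (z outside [9, 17]); Subtracting the remaining from the first: none of the subtracted shapes is present at this height, so the r=9.5 sphere is unchanged — area = 274.58 mm². Overall, the cross-section is a single solid region. Net area = 274.58 mm².

274.58 mm²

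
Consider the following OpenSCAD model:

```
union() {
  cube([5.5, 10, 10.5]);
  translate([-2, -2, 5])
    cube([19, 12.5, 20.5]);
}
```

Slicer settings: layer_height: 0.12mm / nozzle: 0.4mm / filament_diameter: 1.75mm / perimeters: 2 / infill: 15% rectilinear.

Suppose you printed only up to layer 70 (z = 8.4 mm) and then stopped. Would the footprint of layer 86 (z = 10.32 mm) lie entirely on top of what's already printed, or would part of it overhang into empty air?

Compare the two slices. At z = 8.4: the 5.5×10 cube contributes its full rectangle (area 55.00 mm²); the cube at (-2, -2) is present — its section is the full 19×12.5 rectangle (area 237.50 mm²); Combining (union): the 5.5×10 cube lies entirely inside the 19×12.5 cube at (-2, -2), so the union is just the 19×12.5 cube at (-2, -2) — area = 237.50 mm². At z = 10.32: the cube (footprint 5.5×10) is included at this height (area 55.00 mm²); the cube at (-2, -2) is present — its section is the full 19×12.5 rectangle (area 237.50 mm²); Merging all regions: the 5.5×10 cube lies entirely inside the 19×12.5 cube at (-2, -2), so the union is just the 19×12.5 cube at (-2, -2) — area = 237.50 mm². Checking containment: the cross-section at z = 10.32 is a subset of the cross-section at z = 8.4.

entirely on top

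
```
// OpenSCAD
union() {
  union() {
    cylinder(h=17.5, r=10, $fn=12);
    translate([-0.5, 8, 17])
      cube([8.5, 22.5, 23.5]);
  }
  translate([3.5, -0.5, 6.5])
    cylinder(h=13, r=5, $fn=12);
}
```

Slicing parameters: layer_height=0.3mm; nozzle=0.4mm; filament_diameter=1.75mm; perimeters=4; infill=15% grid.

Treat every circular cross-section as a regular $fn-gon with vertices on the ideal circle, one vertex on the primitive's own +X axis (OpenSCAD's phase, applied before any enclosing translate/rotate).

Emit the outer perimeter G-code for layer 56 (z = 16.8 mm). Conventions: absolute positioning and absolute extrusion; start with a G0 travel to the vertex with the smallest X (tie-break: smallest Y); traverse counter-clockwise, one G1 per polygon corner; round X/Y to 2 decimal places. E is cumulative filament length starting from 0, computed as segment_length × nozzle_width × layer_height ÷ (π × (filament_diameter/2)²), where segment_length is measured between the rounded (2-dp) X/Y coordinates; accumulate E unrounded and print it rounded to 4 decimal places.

At z = 16.8 mm: the r=10 cylinder gives a regular 12-gon of circumradius 10 (constant along its height); the cube at (-0.5, 8) is absent (z outside [17, 40.5]); Merging all regions: only the r=10 cylinder is present, so the union is just that shape — 1 connected region; the cylinder at (3.5, -0.5): section is a regular 12-gon, circumradius r=5; Combining (union): the r=5 cylinder at (3.5, -0.5) lies entirely inside that combined region, so the union is just that combined region — 1 connected region. The outline is a single polygon with 12 vertices. Extrusion per mm of travel: 0.4 × 0.3 / (π × 0.875²) = 0.049890. Accumulating E over each segment gives final E = 3.0990.

G0 X-10.00 Y0.00 Z16.80
G1 X-8.66 Y-5.00 E0.2583
G1 X-5.00 Y-8.66 E0.5165
G1 X0.00 Y-10.00 E0.7747
G1 X5.00 Y-8.66 E1.0330
G1 X8.66 Y-5.00 E1.2912
G1 X10.00 Y0.00 E1.5495
G1 X8.66 Y5.00 E1.8077
G1 X5.00 Y8.66 E2.0660
G1 X0.00 Y10.00 E2.3242
G1 X-5.00 Y8.66 E2.5825
G1 X-8.66 Y5.00 E2.8407
G1 X-10.00 Y0.00 E3.0990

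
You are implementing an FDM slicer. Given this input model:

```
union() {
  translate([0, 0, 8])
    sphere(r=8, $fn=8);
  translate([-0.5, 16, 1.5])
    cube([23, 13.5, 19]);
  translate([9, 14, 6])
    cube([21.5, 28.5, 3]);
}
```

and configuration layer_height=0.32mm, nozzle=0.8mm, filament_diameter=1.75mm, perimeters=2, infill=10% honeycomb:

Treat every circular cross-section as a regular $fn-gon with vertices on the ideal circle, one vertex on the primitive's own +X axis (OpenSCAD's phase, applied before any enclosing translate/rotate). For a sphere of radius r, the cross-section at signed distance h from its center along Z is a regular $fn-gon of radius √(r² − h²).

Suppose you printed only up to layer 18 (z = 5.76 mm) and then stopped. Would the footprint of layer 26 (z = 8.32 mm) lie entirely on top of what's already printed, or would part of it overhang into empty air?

part overhangs

Compare the two slices. At z = 5.76: the r=8 sphere contributes a regular 8-gon of circumradius √(8²−2.24²) = 7.680 (area = (8/2)·7.680²·sin(360°/8) = 166.83 mm²); the cube at (-0.5, 16) (footprint 23×13.5) is included at this height (area 310.50 mm²); the cube at (9, 14) is absent (z outside [6, 9]); Combining (union): the 2 present regions are separate (no shared area or edge), so areas and boundary lengths simply add and each stays a separate island — area = 477.33 mm². At z = 8.32: the sphere: section is a regular 8-gon, circumradius = √(r²−h²) = √(8²−0.32²) = 7.994 (area = (8/2)·7.994²·sin(360°/8) = 180.73 mm²); the cube at (-0.5, 16) is present — its section is the full 23×13.5 rectangle (area 310.50 mm²); the cube at (9, 14) is present — its section is the full 21.5×28.5 rectangle (area 612.75 mm²); Merging all regions: the regions partially overlap — summed areas 1103.98 mm² minus the doubly-counted overlap 182.25 mm² gives 921.73 mm² — area = 921.73 mm². Checking containment: at z = 8.32 the cross-section extends beyond the z = 5.76 cross-section by about 444.40 mm².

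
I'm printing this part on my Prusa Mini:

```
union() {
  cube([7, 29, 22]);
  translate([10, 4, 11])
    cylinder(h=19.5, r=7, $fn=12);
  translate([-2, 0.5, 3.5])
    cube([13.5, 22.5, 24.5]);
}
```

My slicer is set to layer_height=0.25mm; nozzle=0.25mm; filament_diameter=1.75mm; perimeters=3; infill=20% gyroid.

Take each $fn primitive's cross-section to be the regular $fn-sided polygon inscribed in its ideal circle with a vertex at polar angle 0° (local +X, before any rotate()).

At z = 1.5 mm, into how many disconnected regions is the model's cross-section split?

At z = 1.5 mm: the 7×29 cube contributes its full rectangle; the cylinder at (10, 4) is not intersected at this z (z outside [11, 30.5]); the cube at (-2, 0.5) is not intersected at this z (z outside [3.5, 28]); Taking the union: only the 7×29 cube is present, so the union is just that shape — 1 connected region. The result has 1 disconnected region.

1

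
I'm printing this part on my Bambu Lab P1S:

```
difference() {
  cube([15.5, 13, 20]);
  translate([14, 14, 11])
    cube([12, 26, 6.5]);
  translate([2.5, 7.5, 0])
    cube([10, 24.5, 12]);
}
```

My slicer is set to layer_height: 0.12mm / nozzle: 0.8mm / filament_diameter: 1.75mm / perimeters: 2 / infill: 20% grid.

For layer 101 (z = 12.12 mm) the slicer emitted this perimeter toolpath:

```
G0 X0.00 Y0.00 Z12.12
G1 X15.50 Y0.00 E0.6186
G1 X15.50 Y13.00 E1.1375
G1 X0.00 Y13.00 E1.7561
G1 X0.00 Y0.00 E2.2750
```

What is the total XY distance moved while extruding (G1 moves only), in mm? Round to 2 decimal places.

Sum the Euclidean lengths of each G1 segment: total = 57.00 mm.

57.00 mm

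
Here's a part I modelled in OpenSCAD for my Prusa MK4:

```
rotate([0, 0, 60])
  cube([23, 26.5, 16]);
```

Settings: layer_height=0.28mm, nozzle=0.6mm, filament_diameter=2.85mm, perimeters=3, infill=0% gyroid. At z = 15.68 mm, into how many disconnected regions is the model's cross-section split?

1

At z = 15.68 mm: the cube (footprint 23×26.5) is included at this height; (rotated 60° about Z; rotation is an isometry so areas/perimeters/island counts are preserved). The result has 1 disconnected region.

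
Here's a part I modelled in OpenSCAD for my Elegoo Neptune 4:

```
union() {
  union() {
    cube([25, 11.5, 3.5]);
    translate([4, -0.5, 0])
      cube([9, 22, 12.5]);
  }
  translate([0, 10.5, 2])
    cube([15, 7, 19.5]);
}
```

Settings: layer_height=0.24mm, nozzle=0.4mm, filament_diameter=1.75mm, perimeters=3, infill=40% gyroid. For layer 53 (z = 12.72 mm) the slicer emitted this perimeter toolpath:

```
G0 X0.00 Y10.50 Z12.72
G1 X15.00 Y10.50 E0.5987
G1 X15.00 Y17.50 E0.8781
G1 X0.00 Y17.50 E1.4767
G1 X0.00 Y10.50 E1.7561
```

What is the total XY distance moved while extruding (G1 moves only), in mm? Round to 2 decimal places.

Sum the Euclidean lengths of each G1 segment: total = 44.00 mm.

44.00 mm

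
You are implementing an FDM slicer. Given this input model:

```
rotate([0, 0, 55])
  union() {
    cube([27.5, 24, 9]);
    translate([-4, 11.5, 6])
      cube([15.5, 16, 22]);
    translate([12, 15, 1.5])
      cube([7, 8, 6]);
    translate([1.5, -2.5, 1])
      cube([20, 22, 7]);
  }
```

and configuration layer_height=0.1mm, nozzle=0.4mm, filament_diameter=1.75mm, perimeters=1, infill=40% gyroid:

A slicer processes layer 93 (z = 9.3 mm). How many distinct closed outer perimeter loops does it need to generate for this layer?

At z = 9.3 mm: the cube is not intersected at this z (z outside [0, 9]); the 15.5×16 cube at (-4, 11.5) contributes its full rectangle; the cube at (12, 15) is absent (z outside [1.5, 7.5]); the cube at (1.5, -2.5) does not reach this height (z outside [1, 8]); Combining (union): only the 15.5×16 cube at (-4, 11.5) is present, so the union is just that shape — 1 connected region; (rotated 55° about Z; rotation is an isometry so areas/perimeters/island counts are preserved). The result has 1 disconnected region.

1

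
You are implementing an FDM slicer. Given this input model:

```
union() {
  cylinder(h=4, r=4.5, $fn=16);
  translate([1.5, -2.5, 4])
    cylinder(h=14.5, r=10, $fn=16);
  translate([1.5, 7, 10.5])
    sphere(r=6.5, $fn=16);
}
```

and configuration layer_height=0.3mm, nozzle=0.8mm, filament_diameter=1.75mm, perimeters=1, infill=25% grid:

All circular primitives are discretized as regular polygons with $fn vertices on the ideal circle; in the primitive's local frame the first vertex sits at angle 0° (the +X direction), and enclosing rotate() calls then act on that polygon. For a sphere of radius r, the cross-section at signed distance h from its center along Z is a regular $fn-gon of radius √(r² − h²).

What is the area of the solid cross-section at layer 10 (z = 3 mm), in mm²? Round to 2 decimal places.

At z = 3 mm: the r=4.5 cylinder gives a regular 16-gon of circumradius 4.5 (constant along its height) (area = (16/2)·4.500²·sin(360°/16) = 61.99 mm²); the cylinder at (1.5, -2.5) does not reach this height (z outside [4, 18.5]); the sphere at (1.5, 7) does not reach this height (|z−center|=7.500 > r=6.5); Taking the union: only the r=4.5 cylinder is present, so the union is just that shape — area = 61.99 mm². Overall, the cross-section is a single solid region. Net area = 61.99 mm².

61.99 mm²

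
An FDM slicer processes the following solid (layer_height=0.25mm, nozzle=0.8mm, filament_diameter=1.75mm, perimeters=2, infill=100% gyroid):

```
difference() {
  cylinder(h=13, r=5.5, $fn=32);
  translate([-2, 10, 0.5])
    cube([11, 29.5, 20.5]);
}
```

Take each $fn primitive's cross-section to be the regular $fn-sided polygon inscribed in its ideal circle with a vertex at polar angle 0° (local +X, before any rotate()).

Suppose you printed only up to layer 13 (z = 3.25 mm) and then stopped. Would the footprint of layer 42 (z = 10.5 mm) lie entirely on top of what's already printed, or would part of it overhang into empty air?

Compare the two slices. At z = 3.25: the cylinder: section is a regular 32-gon, circumradius r=5.5 (area = (32/2)·5.500²·sin(360°/32) = 94.42 mm²); the 11×29.5 cube at (-2, 10) contributes its full rectangle (area 324.50 mm²); Subtracting the remaining from the first: starting from the r=5.5 cylinder (94.42 mm²), the 11×29.5 cube at (-2, 10) misses the remaining region (no effect) — area = 94.42 mm². At z = 10.5: the cylinder: section is a regular 32-gon, circumradius r=5.5 (area = (32/2)·5.500²·sin(360°/32) = 94.42 mm²); the cube at (-2, 10) is present — its section is the full 11×29.5 rectangle (area 324.50 mm²); After the difference (first − rest): starting from the r=5.5 cylinder (94.42 mm²), the 11×29.5 cube at (-2, 10) misses the remaining region (no effect) — area = 94.42 mm². Checking containment: the cross-section at z = 10.5 is a subset of the cross-section at z = 3.25.

entirely on top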